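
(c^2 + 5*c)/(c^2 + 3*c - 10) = c/(c - 2)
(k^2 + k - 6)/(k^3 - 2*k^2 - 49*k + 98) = (k + 3)/(k^2 - 49)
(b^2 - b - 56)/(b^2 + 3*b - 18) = (b^2 - b - 56)/(b^2 + 3*b - 18)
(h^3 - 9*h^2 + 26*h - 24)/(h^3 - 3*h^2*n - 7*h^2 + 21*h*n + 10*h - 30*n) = (h^2 - 7*h + 12)/(h^2 - 3*h*n - 5*h + 15*n)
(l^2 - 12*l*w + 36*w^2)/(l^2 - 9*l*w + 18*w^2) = (-l + 6*w)/(-l + 3*w)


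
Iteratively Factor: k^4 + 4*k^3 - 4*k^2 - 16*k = (k - 2)*(k^3 + 6*k^2 + 8*k) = (k - 2)*(k + 4)*(k^2 + 2*k) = k*(k - 2)*(k + 4)*(k + 2)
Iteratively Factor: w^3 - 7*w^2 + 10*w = (w - 5)*(w^2 - 2*w) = w*(w - 5)*(w - 2)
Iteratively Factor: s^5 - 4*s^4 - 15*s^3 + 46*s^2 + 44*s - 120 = (s + 2)*(s^4 - 6*s^3 - 3*s^2 + 52*s - 60) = (s - 5)*(s + 2)*(s^3 - s^2 - 8*s + 12) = (s - 5)*(s + 2)*(s + 3)*(s^2 - 4*s + 4) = (s - 5)*(s - 2)*(s + 2)*(s + 3)*(s - 2)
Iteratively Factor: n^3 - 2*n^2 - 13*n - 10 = (n + 1)*(n^2 - 3*n - 10) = (n - 5)*(n + 1)*(n + 2)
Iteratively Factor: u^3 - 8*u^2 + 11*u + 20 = (u + 1)*(u^2 - 9*u + 20) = (u - 5)*(u + 1)*(u - 4)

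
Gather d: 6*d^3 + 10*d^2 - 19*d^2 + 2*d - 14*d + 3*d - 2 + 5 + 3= 6*d^3 - 9*d^2 - 9*d + 6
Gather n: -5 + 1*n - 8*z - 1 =n - 8*z - 6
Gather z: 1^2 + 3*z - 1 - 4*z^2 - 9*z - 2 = -4*z^2 - 6*z - 2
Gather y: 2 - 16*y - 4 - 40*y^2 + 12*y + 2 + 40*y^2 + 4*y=0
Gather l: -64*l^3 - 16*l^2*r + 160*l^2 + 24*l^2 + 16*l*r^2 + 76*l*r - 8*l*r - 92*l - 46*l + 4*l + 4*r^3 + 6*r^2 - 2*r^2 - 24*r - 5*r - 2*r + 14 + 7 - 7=-64*l^3 + l^2*(184 - 16*r) + l*(16*r^2 + 68*r - 134) + 4*r^3 + 4*r^2 - 31*r + 14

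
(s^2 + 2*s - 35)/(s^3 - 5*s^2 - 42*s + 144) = (s^2 + 2*s - 35)/(s^3 - 5*s^2 - 42*s + 144)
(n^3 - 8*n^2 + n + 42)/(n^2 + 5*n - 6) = (n^3 - 8*n^2 + n + 42)/(n^2 + 5*n - 6)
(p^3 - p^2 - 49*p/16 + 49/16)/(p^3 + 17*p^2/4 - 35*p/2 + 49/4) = (p + 7/4)/(p + 7)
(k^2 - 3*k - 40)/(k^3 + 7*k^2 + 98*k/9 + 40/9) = 9*(k - 8)/(9*k^2 + 18*k + 8)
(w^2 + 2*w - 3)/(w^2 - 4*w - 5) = (-w^2 - 2*w + 3)/(-w^2 + 4*w + 5)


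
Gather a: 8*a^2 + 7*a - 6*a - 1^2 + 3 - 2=8*a^2 + a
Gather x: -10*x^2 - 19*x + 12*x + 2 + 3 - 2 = -10*x^2 - 7*x + 3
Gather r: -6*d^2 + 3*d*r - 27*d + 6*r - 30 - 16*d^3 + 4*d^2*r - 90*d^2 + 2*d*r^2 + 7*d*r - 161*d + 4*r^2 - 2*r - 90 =-16*d^3 - 96*d^2 - 188*d + r^2*(2*d + 4) + r*(4*d^2 + 10*d + 4) - 120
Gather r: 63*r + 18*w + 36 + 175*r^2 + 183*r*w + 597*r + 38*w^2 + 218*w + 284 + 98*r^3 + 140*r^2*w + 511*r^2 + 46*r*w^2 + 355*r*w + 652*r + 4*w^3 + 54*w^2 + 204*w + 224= 98*r^3 + r^2*(140*w + 686) + r*(46*w^2 + 538*w + 1312) + 4*w^3 + 92*w^2 + 440*w + 544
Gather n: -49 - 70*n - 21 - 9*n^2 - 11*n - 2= -9*n^2 - 81*n - 72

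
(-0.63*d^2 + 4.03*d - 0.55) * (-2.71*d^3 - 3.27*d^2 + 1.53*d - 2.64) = 1.7073*d^5 - 8.8612*d^4 - 12.6515*d^3 + 9.6276*d^2 - 11.4807*d + 1.452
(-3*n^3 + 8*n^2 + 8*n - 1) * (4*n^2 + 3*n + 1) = -12*n^5 + 23*n^4 + 53*n^3 + 28*n^2 + 5*n - 1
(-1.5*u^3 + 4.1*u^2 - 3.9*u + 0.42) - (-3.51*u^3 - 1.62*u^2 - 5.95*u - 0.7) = 2.01*u^3 + 5.72*u^2 + 2.05*u + 1.12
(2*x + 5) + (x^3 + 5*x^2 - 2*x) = x^3 + 5*x^2 + 5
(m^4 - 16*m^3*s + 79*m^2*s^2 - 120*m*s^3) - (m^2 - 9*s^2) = m^4 - 16*m^3*s + 79*m^2*s^2 - m^2 - 120*m*s^3 + 9*s^2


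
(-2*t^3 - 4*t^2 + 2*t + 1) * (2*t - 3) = -4*t^4 - 2*t^3 + 16*t^2 - 4*t - 3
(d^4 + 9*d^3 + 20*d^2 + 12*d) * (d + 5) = d^5 + 14*d^4 + 65*d^3 + 112*d^2 + 60*d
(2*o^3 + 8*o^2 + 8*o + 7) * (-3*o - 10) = -6*o^4 - 44*o^3 - 104*o^2 - 101*o - 70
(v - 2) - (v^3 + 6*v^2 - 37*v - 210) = -v^3 - 6*v^2 + 38*v + 208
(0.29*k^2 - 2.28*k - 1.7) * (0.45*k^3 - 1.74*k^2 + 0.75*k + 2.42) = 0.1305*k^5 - 1.5306*k^4 + 3.4197*k^3 + 1.9498*k^2 - 6.7926*k - 4.114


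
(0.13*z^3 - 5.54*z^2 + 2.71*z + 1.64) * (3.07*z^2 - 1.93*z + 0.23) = 0.3991*z^5 - 17.2587*z^4 + 19.0418*z^3 - 1.4697*z^2 - 2.5419*z + 0.3772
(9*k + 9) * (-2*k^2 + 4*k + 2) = -18*k^3 + 18*k^2 + 54*k + 18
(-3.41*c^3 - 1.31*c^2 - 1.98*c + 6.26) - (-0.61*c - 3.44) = -3.41*c^3 - 1.31*c^2 - 1.37*c + 9.7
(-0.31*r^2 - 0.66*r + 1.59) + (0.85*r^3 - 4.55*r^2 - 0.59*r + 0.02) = 0.85*r^3 - 4.86*r^2 - 1.25*r + 1.61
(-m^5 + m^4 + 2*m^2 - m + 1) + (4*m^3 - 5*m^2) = -m^5 + m^4 + 4*m^3 - 3*m^2 - m + 1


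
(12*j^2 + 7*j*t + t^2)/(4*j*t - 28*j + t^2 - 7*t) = (3*j + t)/(t - 7)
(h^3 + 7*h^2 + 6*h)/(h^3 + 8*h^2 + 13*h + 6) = h/(h + 1)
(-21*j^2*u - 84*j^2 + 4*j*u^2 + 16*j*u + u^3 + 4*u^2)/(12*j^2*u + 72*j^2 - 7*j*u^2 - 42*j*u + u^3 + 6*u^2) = (7*j*u + 28*j + u^2 + 4*u)/(-4*j*u - 24*j + u^2 + 6*u)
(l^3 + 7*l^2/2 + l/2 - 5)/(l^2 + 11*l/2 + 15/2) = (l^2 + l - 2)/(l + 3)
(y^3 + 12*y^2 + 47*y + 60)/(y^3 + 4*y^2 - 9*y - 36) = (y + 5)/(y - 3)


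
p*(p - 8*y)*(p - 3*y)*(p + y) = p^4 - 10*p^3*y + 13*p^2*y^2 + 24*p*y^3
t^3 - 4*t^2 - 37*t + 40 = (t - 8)*(t - 1)*(t + 5)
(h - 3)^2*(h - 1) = h^3 - 7*h^2 + 15*h - 9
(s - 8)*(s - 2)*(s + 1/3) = s^3 - 29*s^2/3 + 38*s/3 + 16/3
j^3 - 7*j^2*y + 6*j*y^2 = j*(j - 6*y)*(j - y)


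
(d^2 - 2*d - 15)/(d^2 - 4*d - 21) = (d - 5)/(d - 7)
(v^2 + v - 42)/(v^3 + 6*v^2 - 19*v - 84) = (v - 6)/(v^2 - v - 12)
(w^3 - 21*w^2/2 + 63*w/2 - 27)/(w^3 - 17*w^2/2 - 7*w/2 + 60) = (2*w^2 - 15*w + 18)/(2*w^2 - 11*w - 40)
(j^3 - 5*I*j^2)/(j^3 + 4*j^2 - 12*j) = j*(j - 5*I)/(j^2 + 4*j - 12)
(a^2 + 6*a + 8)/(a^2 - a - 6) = (a + 4)/(a - 3)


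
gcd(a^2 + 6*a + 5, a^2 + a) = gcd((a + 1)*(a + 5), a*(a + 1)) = a + 1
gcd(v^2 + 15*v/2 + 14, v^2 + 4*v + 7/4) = v + 7/2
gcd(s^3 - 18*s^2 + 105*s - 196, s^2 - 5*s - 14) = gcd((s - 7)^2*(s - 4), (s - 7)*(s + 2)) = s - 7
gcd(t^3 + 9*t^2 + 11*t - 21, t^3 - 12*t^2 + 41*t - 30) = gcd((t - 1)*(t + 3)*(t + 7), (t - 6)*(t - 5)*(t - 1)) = t - 1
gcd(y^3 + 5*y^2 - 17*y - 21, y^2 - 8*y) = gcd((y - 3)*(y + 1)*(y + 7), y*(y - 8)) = 1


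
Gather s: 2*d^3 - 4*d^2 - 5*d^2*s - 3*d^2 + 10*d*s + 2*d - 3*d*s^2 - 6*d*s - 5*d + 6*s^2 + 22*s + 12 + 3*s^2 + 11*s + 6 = 2*d^3 - 7*d^2 - 3*d + s^2*(9 - 3*d) + s*(-5*d^2 + 4*d + 33) + 18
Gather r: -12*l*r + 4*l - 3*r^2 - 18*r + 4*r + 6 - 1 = 4*l - 3*r^2 + r*(-12*l - 14) + 5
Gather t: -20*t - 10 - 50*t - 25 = -70*t - 35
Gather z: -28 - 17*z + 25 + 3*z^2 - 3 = 3*z^2 - 17*z - 6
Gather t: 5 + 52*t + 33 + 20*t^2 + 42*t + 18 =20*t^2 + 94*t + 56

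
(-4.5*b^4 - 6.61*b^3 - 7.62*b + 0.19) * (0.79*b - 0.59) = -3.555*b^5 - 2.5669*b^4 + 3.8999*b^3 - 6.0198*b^2 + 4.6459*b - 0.1121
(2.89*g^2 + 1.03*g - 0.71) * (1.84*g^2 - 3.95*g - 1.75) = 5.3176*g^4 - 9.5203*g^3 - 10.4324*g^2 + 1.002*g + 1.2425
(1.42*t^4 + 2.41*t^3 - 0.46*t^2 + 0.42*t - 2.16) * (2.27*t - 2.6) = 3.2234*t^5 + 1.7787*t^4 - 7.3102*t^3 + 2.1494*t^2 - 5.9952*t + 5.616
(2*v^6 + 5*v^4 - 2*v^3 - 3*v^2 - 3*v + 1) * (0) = 0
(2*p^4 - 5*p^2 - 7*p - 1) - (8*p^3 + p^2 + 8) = 2*p^4 - 8*p^3 - 6*p^2 - 7*p - 9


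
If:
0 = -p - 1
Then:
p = -1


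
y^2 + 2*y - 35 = (y - 5)*(y + 7)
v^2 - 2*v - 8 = (v - 4)*(v + 2)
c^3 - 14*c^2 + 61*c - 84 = (c - 7)*(c - 4)*(c - 3)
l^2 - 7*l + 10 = (l - 5)*(l - 2)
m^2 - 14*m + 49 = (m - 7)^2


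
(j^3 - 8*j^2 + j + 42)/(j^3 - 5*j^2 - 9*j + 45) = (j^2 - 5*j - 14)/(j^2 - 2*j - 15)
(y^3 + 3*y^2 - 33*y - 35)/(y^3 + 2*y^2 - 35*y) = (y + 1)/y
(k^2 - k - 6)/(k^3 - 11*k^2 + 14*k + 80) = (k - 3)/(k^2 - 13*k + 40)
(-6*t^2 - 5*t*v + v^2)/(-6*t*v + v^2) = (t + v)/v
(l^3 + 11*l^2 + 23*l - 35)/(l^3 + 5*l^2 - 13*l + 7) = (l + 5)/(l - 1)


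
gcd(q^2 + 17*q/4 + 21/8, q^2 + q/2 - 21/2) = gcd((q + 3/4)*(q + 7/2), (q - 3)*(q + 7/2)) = q + 7/2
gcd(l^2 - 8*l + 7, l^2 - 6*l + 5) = l - 1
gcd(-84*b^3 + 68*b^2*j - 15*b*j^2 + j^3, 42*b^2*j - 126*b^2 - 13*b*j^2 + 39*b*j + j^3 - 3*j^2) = 42*b^2 - 13*b*j + j^2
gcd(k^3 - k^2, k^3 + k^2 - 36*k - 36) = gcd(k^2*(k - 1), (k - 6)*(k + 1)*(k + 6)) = 1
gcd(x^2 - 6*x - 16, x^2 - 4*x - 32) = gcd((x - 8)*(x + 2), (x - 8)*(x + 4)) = x - 8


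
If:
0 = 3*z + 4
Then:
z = -4/3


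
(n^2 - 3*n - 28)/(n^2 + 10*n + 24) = (n - 7)/(n + 6)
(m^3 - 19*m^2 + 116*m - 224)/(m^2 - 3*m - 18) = (-m^3 + 19*m^2 - 116*m + 224)/(-m^2 + 3*m + 18)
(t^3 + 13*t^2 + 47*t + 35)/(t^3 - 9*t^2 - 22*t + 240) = (t^2 + 8*t + 7)/(t^2 - 14*t + 48)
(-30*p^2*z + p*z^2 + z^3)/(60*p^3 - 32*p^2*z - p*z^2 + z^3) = z/(-2*p + z)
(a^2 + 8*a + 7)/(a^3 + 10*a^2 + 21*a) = (a + 1)/(a*(a + 3))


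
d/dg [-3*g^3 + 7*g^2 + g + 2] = -9*g^2 + 14*g + 1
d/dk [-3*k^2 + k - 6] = 1 - 6*k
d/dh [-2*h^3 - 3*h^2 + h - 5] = -6*h^2 - 6*h + 1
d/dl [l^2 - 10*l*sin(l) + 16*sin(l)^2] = -10*l*cos(l) + 2*l - 10*sin(l) + 16*sin(2*l)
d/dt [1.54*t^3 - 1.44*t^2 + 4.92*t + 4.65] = 4.62*t^2 - 2.88*t + 4.92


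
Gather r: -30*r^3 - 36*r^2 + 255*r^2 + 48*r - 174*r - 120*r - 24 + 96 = -30*r^3 + 219*r^2 - 246*r + 72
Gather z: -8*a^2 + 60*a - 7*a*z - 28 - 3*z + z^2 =-8*a^2 + 60*a + z^2 + z*(-7*a - 3) - 28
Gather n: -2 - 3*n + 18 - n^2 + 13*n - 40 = -n^2 + 10*n - 24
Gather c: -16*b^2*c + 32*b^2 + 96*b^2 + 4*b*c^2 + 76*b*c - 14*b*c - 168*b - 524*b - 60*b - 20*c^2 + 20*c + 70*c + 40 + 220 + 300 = 128*b^2 - 752*b + c^2*(4*b - 20) + c*(-16*b^2 + 62*b + 90) + 560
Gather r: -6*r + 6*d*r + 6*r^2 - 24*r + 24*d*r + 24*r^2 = 30*r^2 + r*(30*d - 30)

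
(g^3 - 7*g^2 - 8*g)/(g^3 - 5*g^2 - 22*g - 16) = g/(g + 2)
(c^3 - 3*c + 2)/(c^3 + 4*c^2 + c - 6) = (c - 1)/(c + 3)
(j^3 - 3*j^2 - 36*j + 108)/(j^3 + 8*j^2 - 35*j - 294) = (j^2 + 3*j - 18)/(j^2 + 14*j + 49)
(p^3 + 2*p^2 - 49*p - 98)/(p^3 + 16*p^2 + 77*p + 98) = (p - 7)/(p + 7)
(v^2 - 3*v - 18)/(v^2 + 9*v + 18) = (v - 6)/(v + 6)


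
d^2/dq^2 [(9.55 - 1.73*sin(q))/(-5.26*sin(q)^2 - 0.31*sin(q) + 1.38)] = (-47.8649479999999*sin(q)^5 + 1059.723258*sin(q)^4 + 67.1002419999998*sin(q)^3 - 1307.889659*sin(q)^2 - 17.296158*sin(q) - 138.998402)/(5.26*sin(q)^2 + 0.31*sin(q) - 1.38)^3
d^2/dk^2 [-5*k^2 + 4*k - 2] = -10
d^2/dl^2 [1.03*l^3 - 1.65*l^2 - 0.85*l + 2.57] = 6.18*l - 3.3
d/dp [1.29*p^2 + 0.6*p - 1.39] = 2.58*p + 0.6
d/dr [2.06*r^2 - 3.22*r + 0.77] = 4.12*r - 3.22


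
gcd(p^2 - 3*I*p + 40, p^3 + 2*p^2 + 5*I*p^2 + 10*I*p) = p + 5*I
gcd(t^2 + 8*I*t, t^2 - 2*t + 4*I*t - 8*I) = 1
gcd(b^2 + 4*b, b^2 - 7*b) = b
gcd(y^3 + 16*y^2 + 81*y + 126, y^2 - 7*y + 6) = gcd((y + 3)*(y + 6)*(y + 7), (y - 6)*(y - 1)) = 1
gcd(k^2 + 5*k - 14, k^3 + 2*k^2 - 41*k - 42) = k + 7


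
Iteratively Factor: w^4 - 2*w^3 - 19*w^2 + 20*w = (w)*(w^3 - 2*w^2 - 19*w + 20) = w*(w - 5)*(w^2 + 3*w - 4) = w*(w - 5)*(w - 1)*(w + 4)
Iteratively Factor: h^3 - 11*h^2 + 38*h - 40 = (h - 5)*(h^2 - 6*h + 8) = (h - 5)*(h - 4)*(h - 2)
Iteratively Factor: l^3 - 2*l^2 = (l)*(l^2 - 2*l) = l^2*(l - 2)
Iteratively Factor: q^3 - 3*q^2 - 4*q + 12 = (q + 2)*(q^2 - 5*q + 6) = (q - 3)*(q + 2)*(q - 2)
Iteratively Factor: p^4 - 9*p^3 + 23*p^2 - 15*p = (p - 3)*(p^3 - 6*p^2 + 5*p) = (p - 3)*(p - 1)*(p^2 - 5*p) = p*(p - 3)*(p - 1)*(p - 5)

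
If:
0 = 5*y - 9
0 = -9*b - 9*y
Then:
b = -9/5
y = 9/5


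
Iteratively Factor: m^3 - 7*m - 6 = (m - 3)*(m^2 + 3*m + 2) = (m - 3)*(m + 2)*(m + 1)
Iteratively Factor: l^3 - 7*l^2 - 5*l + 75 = (l + 3)*(l^2 - 10*l + 25) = (l - 5)*(l + 3)*(l - 5)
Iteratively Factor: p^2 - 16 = (p + 4)*(p - 4)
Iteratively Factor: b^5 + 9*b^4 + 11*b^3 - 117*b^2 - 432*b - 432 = (b + 3)*(b^4 + 6*b^3 - 7*b^2 - 96*b - 144) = (b + 3)^2*(b^3 + 3*b^2 - 16*b - 48) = (b + 3)^2*(b + 4)*(b^2 - b - 12) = (b + 3)^3*(b + 4)*(b - 4)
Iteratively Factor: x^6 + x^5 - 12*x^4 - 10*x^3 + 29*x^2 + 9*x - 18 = (x - 1)*(x^5 + 2*x^4 - 10*x^3 - 20*x^2 + 9*x + 18) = (x - 1)*(x + 2)*(x^4 - 10*x^2 + 9) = (x - 3)*(x - 1)*(x + 2)*(x^3 + 3*x^2 - x - 3) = (x - 3)*(x - 1)^2*(x + 2)*(x^2 + 4*x + 3) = (x - 3)*(x - 1)^2*(x + 1)*(x + 2)*(x + 3)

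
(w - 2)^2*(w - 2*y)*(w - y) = w^4 - 3*w^3*y - 4*w^3 + 2*w^2*y^2 + 12*w^2*y + 4*w^2 - 8*w*y^2 - 12*w*y + 8*y^2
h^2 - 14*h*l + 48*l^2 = (h - 8*l)*(h - 6*l)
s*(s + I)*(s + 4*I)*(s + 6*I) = s^4 + 11*I*s^3 - 34*s^2 - 24*I*s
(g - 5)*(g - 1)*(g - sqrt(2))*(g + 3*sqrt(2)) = g^4 - 6*g^3 + 2*sqrt(2)*g^3 - 12*sqrt(2)*g^2 - g^2 + 10*sqrt(2)*g + 36*g - 30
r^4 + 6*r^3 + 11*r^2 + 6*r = r*(r + 1)*(r + 2)*(r + 3)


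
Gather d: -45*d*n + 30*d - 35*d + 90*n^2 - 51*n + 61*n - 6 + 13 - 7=d*(-45*n - 5) + 90*n^2 + 10*n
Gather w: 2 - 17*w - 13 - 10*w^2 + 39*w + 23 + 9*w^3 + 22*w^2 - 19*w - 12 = 9*w^3 + 12*w^2 + 3*w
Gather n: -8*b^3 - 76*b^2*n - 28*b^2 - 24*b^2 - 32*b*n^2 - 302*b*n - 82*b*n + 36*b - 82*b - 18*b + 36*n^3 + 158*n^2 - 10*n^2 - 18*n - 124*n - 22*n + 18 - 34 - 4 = -8*b^3 - 52*b^2 - 64*b + 36*n^3 + n^2*(148 - 32*b) + n*(-76*b^2 - 384*b - 164) - 20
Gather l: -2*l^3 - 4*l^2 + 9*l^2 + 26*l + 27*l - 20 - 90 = -2*l^3 + 5*l^2 + 53*l - 110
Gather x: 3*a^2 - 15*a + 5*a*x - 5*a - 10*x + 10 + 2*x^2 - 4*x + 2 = 3*a^2 - 20*a + 2*x^2 + x*(5*a - 14) + 12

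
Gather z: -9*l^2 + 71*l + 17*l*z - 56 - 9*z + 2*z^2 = -9*l^2 + 71*l + 2*z^2 + z*(17*l - 9) - 56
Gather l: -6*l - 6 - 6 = -6*l - 12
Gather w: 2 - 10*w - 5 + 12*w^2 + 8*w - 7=12*w^2 - 2*w - 10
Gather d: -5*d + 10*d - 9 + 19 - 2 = 5*d + 8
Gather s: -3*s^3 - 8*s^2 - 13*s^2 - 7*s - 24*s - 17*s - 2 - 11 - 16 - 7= -3*s^3 - 21*s^2 - 48*s - 36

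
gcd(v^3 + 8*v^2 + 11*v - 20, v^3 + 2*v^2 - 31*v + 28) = v - 1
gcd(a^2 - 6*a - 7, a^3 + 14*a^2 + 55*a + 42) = a + 1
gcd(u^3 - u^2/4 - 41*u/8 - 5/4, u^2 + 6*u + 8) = u + 2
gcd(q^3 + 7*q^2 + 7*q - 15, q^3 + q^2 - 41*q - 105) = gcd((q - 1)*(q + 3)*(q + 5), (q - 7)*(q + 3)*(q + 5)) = q^2 + 8*q + 15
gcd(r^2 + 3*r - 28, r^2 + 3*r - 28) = r^2 + 3*r - 28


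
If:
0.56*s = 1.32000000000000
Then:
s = 2.36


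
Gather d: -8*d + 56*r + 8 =-8*d + 56*r + 8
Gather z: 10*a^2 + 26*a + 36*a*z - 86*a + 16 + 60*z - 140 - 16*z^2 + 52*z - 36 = 10*a^2 - 60*a - 16*z^2 + z*(36*a + 112) - 160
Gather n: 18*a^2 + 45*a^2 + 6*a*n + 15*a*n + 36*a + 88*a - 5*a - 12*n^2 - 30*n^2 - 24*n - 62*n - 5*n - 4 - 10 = 63*a^2 + 119*a - 42*n^2 + n*(21*a - 91) - 14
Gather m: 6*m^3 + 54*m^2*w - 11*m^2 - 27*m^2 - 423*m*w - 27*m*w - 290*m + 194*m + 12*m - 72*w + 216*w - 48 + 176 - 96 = 6*m^3 + m^2*(54*w - 38) + m*(-450*w - 84) + 144*w + 32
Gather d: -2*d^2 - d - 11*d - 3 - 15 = -2*d^2 - 12*d - 18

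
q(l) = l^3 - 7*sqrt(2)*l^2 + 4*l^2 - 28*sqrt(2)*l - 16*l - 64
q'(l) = 3*l^2 - 14*sqrt(2)*l + 8*l - 28*sqrt(2) - 16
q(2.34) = -213.59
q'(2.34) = -66.78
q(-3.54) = 14.52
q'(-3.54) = 23.77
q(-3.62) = 12.52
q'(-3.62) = 26.43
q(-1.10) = -11.31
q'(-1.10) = -38.99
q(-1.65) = 7.18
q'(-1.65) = -27.96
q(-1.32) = -3.19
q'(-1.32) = -34.80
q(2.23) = -206.23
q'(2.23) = -66.99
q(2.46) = -221.59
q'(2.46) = -66.47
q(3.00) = -256.89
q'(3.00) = -63.99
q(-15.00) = -3932.42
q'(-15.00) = 796.39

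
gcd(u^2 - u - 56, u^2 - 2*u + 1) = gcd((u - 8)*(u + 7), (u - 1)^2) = 1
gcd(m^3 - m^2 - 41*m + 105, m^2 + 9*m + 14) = m + 7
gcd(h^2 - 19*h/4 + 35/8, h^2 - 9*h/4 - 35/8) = h - 7/2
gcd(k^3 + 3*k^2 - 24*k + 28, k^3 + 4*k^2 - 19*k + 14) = k^2 + 5*k - 14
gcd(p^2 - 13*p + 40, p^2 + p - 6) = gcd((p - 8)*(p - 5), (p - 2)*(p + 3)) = 1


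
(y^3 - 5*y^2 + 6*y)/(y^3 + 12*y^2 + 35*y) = (y^2 - 5*y + 6)/(y^2 + 12*y + 35)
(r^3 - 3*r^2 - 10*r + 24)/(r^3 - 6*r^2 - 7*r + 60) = (r - 2)/(r - 5)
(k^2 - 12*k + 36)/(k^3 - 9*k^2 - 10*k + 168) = (k - 6)/(k^2 - 3*k - 28)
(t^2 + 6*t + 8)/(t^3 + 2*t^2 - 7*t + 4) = (t + 2)/(t^2 - 2*t + 1)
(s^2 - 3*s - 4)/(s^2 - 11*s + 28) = (s + 1)/(s - 7)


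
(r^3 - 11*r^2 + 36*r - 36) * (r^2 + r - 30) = r^5 - 10*r^4 - 5*r^3 + 330*r^2 - 1116*r + 1080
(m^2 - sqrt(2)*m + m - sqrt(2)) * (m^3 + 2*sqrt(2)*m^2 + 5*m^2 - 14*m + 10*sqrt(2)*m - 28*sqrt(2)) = m^5 + sqrt(2)*m^4 + 6*m^4 - 13*m^3 + 6*sqrt(2)*m^3 - 38*m^2 - 9*sqrt(2)*m^2 - 14*sqrt(2)*m + 36*m + 56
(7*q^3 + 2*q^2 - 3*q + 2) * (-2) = -14*q^3 - 4*q^2 + 6*q - 4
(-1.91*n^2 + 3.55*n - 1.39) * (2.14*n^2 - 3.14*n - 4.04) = -4.0874*n^4 + 13.5944*n^3 - 6.4052*n^2 - 9.9774*n + 5.6156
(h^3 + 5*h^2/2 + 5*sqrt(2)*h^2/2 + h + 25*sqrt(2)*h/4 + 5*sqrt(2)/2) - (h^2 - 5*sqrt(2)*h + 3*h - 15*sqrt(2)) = h^3 + 3*h^2/2 + 5*sqrt(2)*h^2/2 - 2*h + 45*sqrt(2)*h/4 + 35*sqrt(2)/2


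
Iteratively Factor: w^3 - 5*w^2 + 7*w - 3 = (w - 1)*(w^2 - 4*w + 3) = (w - 1)^2*(w - 3)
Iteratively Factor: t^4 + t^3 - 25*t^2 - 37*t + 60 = (t - 1)*(t^3 + 2*t^2 - 23*t - 60) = (t - 1)*(t + 4)*(t^2 - 2*t - 15) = (t - 5)*(t - 1)*(t + 4)*(t + 3)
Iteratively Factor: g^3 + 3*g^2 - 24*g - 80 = (g - 5)*(g^2 + 8*g + 16) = (g - 5)*(g + 4)*(g + 4)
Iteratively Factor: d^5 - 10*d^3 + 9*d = (d + 1)*(d^4 - d^3 - 9*d^2 + 9*d) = (d - 3)*(d + 1)*(d^3 + 2*d^2 - 3*d) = (d - 3)*(d + 1)*(d + 3)*(d^2 - d) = (d - 3)*(d - 1)*(d + 1)*(d + 3)*(d)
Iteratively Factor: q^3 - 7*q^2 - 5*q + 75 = (q - 5)*(q^2 - 2*q - 15) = (q - 5)*(q + 3)*(q - 5)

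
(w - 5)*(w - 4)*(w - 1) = w^3 - 10*w^2 + 29*w - 20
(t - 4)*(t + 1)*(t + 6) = t^3 + 3*t^2 - 22*t - 24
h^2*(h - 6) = h^3 - 6*h^2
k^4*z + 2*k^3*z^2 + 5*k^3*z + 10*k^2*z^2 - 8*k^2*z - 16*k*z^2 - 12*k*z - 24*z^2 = (k - 2)*(k + 6)*(k + 2*z)*(k*z + z)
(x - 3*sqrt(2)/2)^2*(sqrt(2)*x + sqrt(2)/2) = sqrt(2)*x^3 - 6*x^2 + sqrt(2)*x^2/2 - 3*x + 9*sqrt(2)*x/2 + 9*sqrt(2)/4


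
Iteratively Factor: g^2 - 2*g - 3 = (g - 3)*(g + 1)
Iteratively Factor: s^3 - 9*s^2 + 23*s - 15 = (s - 1)*(s^2 - 8*s + 15) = (s - 5)*(s - 1)*(s - 3)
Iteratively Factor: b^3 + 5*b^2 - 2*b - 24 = (b + 4)*(b^2 + b - 6) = (b - 2)*(b + 4)*(b + 3)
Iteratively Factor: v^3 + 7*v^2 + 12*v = (v)*(v^2 + 7*v + 12) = v*(v + 4)*(v + 3)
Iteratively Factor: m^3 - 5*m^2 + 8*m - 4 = (m - 1)*(m^2 - 4*m + 4) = (m - 2)*(m - 1)*(m - 2)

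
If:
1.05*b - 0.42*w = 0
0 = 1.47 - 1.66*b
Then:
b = 0.89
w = 2.21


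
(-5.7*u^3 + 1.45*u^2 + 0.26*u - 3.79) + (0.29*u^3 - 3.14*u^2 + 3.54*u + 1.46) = -5.41*u^3 - 1.69*u^2 + 3.8*u - 2.33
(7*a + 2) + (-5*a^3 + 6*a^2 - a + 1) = -5*a^3 + 6*a^2 + 6*a + 3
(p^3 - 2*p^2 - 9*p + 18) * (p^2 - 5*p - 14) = p^5 - 7*p^4 - 13*p^3 + 91*p^2 + 36*p - 252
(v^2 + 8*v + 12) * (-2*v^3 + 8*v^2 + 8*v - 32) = -2*v^5 - 8*v^4 + 48*v^3 + 128*v^2 - 160*v - 384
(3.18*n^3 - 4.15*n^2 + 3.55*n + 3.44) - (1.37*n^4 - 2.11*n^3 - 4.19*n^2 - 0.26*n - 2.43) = -1.37*n^4 + 5.29*n^3 + 0.04*n^2 + 3.81*n + 5.87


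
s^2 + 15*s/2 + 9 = (s + 3/2)*(s + 6)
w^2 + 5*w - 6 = (w - 1)*(w + 6)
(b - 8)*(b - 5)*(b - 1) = b^3 - 14*b^2 + 53*b - 40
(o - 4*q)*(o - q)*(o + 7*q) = o^3 + 2*o^2*q - 31*o*q^2 + 28*q^3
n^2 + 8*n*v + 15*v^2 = (n + 3*v)*(n + 5*v)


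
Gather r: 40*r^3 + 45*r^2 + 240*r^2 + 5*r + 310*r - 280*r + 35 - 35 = 40*r^3 + 285*r^2 + 35*r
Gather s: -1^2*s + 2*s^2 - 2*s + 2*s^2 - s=4*s^2 - 4*s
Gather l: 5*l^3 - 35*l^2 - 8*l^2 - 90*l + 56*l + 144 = 5*l^3 - 43*l^2 - 34*l + 144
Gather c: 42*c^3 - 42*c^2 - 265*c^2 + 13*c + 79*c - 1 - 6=42*c^3 - 307*c^2 + 92*c - 7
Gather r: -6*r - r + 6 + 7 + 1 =14 - 7*r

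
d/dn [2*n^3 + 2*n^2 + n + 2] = 6*n^2 + 4*n + 1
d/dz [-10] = 0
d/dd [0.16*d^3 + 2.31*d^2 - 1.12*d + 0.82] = 0.48*d^2 + 4.62*d - 1.12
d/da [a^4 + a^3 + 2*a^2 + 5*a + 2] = 4*a^3 + 3*a^2 + 4*a + 5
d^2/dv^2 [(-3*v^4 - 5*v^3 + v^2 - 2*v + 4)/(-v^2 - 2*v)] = 2*(3*v^6 + 18*v^5 + 36*v^4 + 24*v^3 - 12*v^2 - 24*v - 16)/(v^3*(v^3 + 6*v^2 + 12*v + 8))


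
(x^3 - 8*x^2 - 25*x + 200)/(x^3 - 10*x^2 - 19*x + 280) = (x - 5)/(x - 7)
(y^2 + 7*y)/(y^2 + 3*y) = (y + 7)/(y + 3)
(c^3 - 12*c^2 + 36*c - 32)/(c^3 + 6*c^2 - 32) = (c^2 - 10*c + 16)/(c^2 + 8*c + 16)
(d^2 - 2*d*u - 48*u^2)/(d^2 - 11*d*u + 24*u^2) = (-d - 6*u)/(-d + 3*u)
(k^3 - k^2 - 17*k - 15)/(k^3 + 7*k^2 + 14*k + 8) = (k^2 - 2*k - 15)/(k^2 + 6*k + 8)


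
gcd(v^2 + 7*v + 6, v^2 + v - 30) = v + 6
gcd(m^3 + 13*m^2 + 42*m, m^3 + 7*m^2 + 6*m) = m^2 + 6*m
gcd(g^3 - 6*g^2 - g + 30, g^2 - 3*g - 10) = g^2 - 3*g - 10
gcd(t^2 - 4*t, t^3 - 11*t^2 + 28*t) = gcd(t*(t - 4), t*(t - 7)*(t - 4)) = t^2 - 4*t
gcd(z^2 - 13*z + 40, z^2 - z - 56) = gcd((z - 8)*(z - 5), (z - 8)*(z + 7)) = z - 8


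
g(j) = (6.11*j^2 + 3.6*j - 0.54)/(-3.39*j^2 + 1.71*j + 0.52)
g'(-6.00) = 0.05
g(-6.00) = -1.50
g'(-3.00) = 0.16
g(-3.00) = -1.24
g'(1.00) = 20.91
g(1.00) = -7.91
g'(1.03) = 17.11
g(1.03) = -7.34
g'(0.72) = 431989.17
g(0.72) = -845.11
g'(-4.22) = 0.09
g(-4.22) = -1.39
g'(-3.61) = 0.12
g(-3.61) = -1.33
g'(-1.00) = 1.08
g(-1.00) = -0.43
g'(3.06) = 0.33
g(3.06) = -2.60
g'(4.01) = 0.17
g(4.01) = -2.38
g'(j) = (6.78*j - 1.71)*(6.11*j^2 + 3.6*j - 0.54)/(-3.39*j^2 + 1.71*j + 0.52)^2 + (12.22*j + 3.6)/(-3.39*j^2 + 1.71*j + 0.52) = (22.6521*j^2 + 2.6932*j + 2.7954)/(11.4921*j^4 - 11.5938*j^3 - 0.601500000000001*j^2 + 1.7784*j + 0.2704)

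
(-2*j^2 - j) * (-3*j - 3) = 6*j^3 + 9*j^2 + 3*j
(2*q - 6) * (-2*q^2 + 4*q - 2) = -4*q^3 + 20*q^2 - 28*q + 12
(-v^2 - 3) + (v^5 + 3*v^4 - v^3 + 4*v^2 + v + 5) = v^5 + 3*v^4 - v^3 + 3*v^2 + v + 2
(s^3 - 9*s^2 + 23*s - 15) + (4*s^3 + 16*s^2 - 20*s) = 5*s^3 + 7*s^2 + 3*s - 15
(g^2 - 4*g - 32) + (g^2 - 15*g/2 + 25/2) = 2*g^2 - 23*g/2 - 39/2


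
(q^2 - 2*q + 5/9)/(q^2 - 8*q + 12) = (q^2 - 2*q + 5/9)/(q^2 - 8*q + 12)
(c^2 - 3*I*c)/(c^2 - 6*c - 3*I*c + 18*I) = c/(c - 6)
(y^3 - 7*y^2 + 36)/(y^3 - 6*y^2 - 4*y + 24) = (y - 3)/(y - 2)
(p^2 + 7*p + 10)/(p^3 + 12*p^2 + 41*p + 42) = (p + 5)/(p^2 + 10*p + 21)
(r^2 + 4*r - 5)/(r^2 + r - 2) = (r + 5)/(r + 2)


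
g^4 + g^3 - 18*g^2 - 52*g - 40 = (g - 5)*(g + 2)^3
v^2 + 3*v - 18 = (v - 3)*(v + 6)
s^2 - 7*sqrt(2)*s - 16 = (s - 8*sqrt(2))*(s + sqrt(2))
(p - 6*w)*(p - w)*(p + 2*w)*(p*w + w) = p^4*w - 5*p^3*w^2 + p^3*w - 8*p^2*w^3 - 5*p^2*w^2 + 12*p*w^4 - 8*p*w^3 + 12*w^4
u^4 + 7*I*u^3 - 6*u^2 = u^2*(u + I)*(u + 6*I)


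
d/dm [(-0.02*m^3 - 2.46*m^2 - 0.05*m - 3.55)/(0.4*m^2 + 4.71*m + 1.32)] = (-0.008*m^4 - 0.1884*m^3 - 11.6458*m^2 - 3.6544*m + 16.6545)/(0.16*m^4 + 3.768*m^3 + 23.2401*m^2 + 12.4344*m + 1.7424)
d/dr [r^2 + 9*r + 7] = 2*r + 9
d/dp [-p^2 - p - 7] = -2*p - 1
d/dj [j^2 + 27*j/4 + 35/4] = 2*j + 27/4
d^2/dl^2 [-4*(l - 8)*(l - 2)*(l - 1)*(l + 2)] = -48*l^2 + 216*l - 32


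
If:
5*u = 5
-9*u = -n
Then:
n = 9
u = 1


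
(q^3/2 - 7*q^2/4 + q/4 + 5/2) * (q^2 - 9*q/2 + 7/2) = q^5/2 - 4*q^4 + 79*q^3/8 - 19*q^2/4 - 83*q/8 + 35/4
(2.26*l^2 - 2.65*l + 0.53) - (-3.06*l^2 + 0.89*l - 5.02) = 5.32*l^2 - 3.54*l + 5.55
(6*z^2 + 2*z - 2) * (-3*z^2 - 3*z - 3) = -18*z^4 - 24*z^3 - 18*z^2 + 6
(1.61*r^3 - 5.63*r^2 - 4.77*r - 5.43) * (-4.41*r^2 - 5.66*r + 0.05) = -7.1001*r^5 + 15.7157*r^4 + 52.982*r^3 + 50.663*r^2 + 30.4953*r - 0.2715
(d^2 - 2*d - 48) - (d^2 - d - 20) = -d - 28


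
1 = 1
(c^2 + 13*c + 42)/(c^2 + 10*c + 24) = (c + 7)/(c + 4)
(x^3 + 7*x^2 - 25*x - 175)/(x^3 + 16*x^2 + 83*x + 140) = (x - 5)/(x + 4)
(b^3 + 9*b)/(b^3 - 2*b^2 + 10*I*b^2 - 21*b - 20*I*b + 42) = b*(b - 3*I)/(b^2 + b*(-2 + 7*I) - 14*I)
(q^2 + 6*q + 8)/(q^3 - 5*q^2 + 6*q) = (q^2 + 6*q + 8)/(q*(q^2 - 5*q + 6))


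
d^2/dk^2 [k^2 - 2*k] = 2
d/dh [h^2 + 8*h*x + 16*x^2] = 2*h + 8*x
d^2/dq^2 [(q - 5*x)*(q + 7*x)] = 2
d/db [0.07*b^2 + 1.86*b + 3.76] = 0.14*b + 1.86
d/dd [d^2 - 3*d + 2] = 2*d - 3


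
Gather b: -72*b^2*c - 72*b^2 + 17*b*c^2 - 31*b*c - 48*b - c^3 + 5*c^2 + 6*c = b^2*(-72*c - 72) + b*(17*c^2 - 31*c - 48) - c^3 + 5*c^2 + 6*c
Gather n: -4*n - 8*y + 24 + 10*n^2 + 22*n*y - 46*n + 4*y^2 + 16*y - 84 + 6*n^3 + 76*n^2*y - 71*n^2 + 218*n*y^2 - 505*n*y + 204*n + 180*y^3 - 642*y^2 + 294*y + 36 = 6*n^3 + n^2*(76*y - 61) + n*(218*y^2 - 483*y + 154) + 180*y^3 - 638*y^2 + 302*y - 24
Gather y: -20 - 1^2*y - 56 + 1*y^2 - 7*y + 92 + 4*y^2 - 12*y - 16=5*y^2 - 20*y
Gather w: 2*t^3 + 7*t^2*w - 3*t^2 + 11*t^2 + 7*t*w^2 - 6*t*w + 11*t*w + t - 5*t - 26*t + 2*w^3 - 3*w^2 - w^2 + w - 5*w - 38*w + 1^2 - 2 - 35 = 2*t^3 + 8*t^2 - 30*t + 2*w^3 + w^2*(7*t - 4) + w*(7*t^2 + 5*t - 42) - 36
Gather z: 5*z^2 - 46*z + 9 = 5*z^2 - 46*z + 9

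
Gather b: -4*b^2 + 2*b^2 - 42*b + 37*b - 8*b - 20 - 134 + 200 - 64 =-2*b^2 - 13*b - 18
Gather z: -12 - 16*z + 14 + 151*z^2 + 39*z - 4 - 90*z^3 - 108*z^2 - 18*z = -90*z^3 + 43*z^2 + 5*z - 2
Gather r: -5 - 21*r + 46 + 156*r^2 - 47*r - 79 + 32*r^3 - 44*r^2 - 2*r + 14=32*r^3 + 112*r^2 - 70*r - 24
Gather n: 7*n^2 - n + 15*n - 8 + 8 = 7*n^2 + 14*n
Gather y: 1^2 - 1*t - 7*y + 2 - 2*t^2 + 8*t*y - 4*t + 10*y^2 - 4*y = -2*t^2 - 5*t + 10*y^2 + y*(8*t - 11) + 3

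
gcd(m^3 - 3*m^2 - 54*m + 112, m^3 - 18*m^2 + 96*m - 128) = m^2 - 10*m + 16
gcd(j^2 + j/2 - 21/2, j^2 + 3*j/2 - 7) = j + 7/2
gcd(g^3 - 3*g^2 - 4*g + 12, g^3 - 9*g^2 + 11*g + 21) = g - 3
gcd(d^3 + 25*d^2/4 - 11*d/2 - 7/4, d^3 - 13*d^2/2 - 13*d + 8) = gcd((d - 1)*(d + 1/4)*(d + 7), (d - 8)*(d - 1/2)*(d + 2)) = 1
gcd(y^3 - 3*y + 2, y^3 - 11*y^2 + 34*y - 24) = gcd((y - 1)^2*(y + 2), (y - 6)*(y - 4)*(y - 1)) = y - 1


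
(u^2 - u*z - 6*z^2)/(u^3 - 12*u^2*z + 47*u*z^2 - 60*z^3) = (u + 2*z)/(u^2 - 9*u*z + 20*z^2)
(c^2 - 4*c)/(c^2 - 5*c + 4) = c/(c - 1)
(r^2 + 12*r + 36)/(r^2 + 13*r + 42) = (r + 6)/(r + 7)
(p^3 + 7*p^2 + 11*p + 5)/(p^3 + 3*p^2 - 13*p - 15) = (p + 1)/(p - 3)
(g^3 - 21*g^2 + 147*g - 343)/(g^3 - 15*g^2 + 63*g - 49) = (g - 7)/(g - 1)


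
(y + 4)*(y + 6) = y^2 + 10*y + 24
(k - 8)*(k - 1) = k^2 - 9*k + 8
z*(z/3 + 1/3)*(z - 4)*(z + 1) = z^4/3 - 2*z^3/3 - 7*z^2/3 - 4*z/3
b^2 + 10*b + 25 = (b + 5)^2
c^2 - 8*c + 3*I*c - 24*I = (c - 8)*(c + 3*I)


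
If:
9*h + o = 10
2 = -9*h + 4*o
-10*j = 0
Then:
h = 38/45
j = 0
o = 12/5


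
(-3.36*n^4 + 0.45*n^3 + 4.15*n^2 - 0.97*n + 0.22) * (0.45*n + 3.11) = -1.512*n^5 - 10.2471*n^4 + 3.267*n^3 + 12.47*n^2 - 2.9177*n + 0.6842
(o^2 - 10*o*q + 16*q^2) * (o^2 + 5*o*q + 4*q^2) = o^4 - 5*o^3*q - 30*o^2*q^2 + 40*o*q^3 + 64*q^4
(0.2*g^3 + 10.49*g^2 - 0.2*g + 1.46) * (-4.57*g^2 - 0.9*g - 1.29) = -0.914*g^5 - 48.1193*g^4 - 8.785*g^3 - 20.0243*g^2 - 1.056*g - 1.8834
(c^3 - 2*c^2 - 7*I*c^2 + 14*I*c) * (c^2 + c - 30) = c^5 - c^4 - 7*I*c^4 - 32*c^3 + 7*I*c^3 + 60*c^2 + 224*I*c^2 - 420*I*c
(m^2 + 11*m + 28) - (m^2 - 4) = 11*m + 32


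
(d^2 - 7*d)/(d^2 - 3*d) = (d - 7)/(d - 3)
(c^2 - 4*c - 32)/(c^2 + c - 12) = (c - 8)/(c - 3)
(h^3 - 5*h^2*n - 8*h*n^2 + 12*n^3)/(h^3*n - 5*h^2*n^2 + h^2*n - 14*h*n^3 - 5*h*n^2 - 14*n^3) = (h^2 - 7*h*n + 6*n^2)/(n*(h^2 - 7*h*n + h - 7*n))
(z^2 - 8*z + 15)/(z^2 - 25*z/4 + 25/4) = 4*(z - 3)/(4*z - 5)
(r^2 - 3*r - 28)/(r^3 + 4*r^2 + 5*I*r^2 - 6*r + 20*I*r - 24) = (r - 7)/(r^2 + 5*I*r - 6)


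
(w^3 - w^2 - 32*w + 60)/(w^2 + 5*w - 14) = (w^2 + w - 30)/(w + 7)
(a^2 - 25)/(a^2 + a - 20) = (a - 5)/(a - 4)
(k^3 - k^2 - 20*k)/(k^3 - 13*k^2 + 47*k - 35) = k*(k + 4)/(k^2 - 8*k + 7)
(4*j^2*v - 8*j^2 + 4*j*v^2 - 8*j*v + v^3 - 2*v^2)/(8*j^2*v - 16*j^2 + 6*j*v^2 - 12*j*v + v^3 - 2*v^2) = (2*j + v)/(4*j + v)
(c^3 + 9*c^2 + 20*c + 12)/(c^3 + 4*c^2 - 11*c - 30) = (c^2 + 7*c + 6)/(c^2 + 2*c - 15)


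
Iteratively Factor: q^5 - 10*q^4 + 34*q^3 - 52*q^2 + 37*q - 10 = (q - 1)*(q^4 - 9*q^3 + 25*q^2 - 27*q + 10) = (q - 5)*(q - 1)*(q^3 - 4*q^2 + 5*q - 2) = (q - 5)*(q - 1)^2*(q^2 - 3*q + 2) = (q - 5)*(q - 1)^3*(q - 2)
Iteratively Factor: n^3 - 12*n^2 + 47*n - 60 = (n - 5)*(n^2 - 7*n + 12) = (n - 5)*(n - 3)*(n - 4)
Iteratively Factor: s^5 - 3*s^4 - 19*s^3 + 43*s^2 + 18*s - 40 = (s - 1)*(s^4 - 2*s^3 - 21*s^2 + 22*s + 40) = (s - 2)*(s - 1)*(s^3 - 21*s - 20) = (s - 5)*(s - 2)*(s - 1)*(s^2 + 5*s + 4) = (s - 5)*(s - 2)*(s - 1)*(s + 4)*(s + 1)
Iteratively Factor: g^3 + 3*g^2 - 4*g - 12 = (g + 2)*(g^2 + g - 6) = (g - 2)*(g + 2)*(g + 3)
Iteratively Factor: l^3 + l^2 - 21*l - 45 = (l + 3)*(l^2 - 2*l - 15) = (l + 3)^2*(l - 5)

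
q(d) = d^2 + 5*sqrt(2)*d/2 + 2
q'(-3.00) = -2.46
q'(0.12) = 3.78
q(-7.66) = 33.59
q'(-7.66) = -11.78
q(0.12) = 2.44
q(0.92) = 6.10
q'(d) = 2*d + 5*sqrt(2)/2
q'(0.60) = 4.74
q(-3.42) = 1.60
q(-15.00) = 173.97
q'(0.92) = 5.38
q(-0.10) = 1.66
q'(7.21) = 17.96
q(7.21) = 79.48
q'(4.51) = 12.56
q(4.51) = 38.29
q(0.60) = 4.48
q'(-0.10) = 3.34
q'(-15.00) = -26.46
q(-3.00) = 0.39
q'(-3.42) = -3.30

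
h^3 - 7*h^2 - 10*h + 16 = (h - 8)*(h - 1)*(h + 2)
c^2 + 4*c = c*(c + 4)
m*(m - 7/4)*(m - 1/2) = m^3 - 9*m^2/4 + 7*m/8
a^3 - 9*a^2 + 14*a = a*(a - 7)*(a - 2)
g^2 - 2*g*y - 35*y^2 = (g - 7*y)*(g + 5*y)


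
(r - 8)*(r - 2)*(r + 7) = r^3 - 3*r^2 - 54*r + 112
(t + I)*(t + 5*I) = t^2 + 6*I*t - 5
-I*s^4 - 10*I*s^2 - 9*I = (s - 3*I)*(s - I)*(s + 3*I)*(-I*s + 1)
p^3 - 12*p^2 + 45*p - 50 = (p - 5)^2*(p - 2)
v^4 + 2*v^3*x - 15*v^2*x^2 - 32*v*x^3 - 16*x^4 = (v - 4*x)*(v + x)^2*(v + 4*x)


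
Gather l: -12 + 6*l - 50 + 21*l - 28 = 27*l - 90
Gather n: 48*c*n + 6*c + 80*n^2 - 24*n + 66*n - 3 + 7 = 6*c + 80*n^2 + n*(48*c + 42) + 4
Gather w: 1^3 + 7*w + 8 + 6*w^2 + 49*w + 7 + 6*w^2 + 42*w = 12*w^2 + 98*w + 16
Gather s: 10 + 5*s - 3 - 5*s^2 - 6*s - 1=-5*s^2 - s + 6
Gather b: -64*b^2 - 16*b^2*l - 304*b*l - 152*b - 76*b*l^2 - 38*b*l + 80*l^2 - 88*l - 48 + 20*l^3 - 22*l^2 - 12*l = b^2*(-16*l - 64) + b*(-76*l^2 - 342*l - 152) + 20*l^3 + 58*l^2 - 100*l - 48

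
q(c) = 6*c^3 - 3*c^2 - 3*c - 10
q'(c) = 18*c^2 - 6*c - 3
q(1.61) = 2.43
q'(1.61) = 34.00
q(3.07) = 126.12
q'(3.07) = 148.23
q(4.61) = 500.25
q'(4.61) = 351.88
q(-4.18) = -488.08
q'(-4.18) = 336.58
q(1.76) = 8.14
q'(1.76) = 42.20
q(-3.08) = -204.53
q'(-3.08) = 186.24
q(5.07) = 679.62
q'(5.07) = 429.27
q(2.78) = 87.38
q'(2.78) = 119.43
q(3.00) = 116.00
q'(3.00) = 141.00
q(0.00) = -10.00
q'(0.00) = -3.00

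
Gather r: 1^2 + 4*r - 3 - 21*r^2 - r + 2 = -21*r^2 + 3*r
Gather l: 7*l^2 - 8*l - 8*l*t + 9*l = 7*l^2 + l*(1 - 8*t)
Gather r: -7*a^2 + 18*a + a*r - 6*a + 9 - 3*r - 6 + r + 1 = -7*a^2 + 12*a + r*(a - 2) + 4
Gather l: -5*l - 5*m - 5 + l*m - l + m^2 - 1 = l*(m - 6) + m^2 - 5*m - 6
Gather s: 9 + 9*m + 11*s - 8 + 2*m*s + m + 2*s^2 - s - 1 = 10*m + 2*s^2 + s*(2*m + 10)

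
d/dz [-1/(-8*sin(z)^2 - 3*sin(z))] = -(16*sin(z) + 3)*cos(z)/((8*sin(z) + 3)^2*sin(z)^2)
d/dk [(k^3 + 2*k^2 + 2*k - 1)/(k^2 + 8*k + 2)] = (k^4 + 16*k^3 + 20*k^2 + 10*k + 12)/(k^4 + 16*k^3 + 68*k^2 + 32*k + 4)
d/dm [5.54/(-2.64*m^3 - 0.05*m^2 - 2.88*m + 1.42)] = (43.8768*m^2 + 0.554*m + 15.9552)/(2.64*m^3 + 0.05*m^2 + 2.88*m - 1.42)^2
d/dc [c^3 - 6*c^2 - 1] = 3*c*(c - 4)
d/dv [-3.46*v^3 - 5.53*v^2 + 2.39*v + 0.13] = -10.38*v^2 - 11.06*v + 2.39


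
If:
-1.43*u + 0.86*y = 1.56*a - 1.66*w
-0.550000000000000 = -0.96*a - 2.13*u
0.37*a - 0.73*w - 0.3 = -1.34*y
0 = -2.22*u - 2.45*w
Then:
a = -2.38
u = 1.33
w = -1.21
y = 0.22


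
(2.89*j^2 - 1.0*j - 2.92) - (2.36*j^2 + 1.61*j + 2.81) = 0.53*j^2 - 2.61*j - 5.73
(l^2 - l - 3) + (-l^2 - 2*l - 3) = -3*l - 6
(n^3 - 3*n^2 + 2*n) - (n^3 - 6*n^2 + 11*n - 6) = 3*n^2 - 9*n + 6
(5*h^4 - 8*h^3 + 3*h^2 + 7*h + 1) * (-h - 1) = -5*h^5 + 3*h^4 + 5*h^3 - 10*h^2 - 8*h - 1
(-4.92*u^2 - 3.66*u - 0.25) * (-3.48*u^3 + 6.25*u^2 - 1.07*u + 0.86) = 17.1216*u^5 - 18.0132*u^4 - 16.7406*u^3 - 1.8775*u^2 - 2.8801*u - 0.215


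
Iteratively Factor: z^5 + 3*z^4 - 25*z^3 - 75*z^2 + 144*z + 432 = (z - 3)*(z^4 + 6*z^3 - 7*z^2 - 96*z - 144) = (z - 4)*(z - 3)*(z^3 + 10*z^2 + 33*z + 36) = (z - 4)*(z - 3)*(z + 4)*(z^2 + 6*z + 9) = (z - 4)*(z - 3)*(z + 3)*(z + 4)*(z + 3)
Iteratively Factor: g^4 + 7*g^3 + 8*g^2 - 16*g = (g + 4)*(g^3 + 3*g^2 - 4*g) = (g + 4)^2*(g^2 - g) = g*(g + 4)^2*(g - 1)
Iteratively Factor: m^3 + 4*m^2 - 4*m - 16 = (m - 2)*(m^2 + 6*m + 8) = (m - 2)*(m + 4)*(m + 2)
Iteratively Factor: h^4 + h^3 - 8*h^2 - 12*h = (h + 2)*(h^3 - h^2 - 6*h) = h*(h + 2)*(h^2 - h - 6) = h*(h - 3)*(h + 2)*(h + 2)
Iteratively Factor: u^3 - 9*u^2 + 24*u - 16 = (u - 1)*(u^2 - 8*u + 16) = (u - 4)*(u - 1)*(u - 4)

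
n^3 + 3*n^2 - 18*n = n*(n - 3)*(n + 6)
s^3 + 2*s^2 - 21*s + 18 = (s - 3)*(s - 1)*(s + 6)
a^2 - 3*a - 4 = (a - 4)*(a + 1)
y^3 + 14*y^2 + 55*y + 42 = (y + 1)*(y + 6)*(y + 7)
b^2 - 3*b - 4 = (b - 4)*(b + 1)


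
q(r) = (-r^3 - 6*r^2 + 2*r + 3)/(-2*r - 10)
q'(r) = (-3*r^2 - 12*r + 2)/(-2*r - 10) + 2*(-r^3 - 6*r^2 + 2*r + 3)/(-2*r - 10)^2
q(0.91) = 0.08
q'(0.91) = 0.95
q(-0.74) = 0.16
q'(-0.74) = -1.12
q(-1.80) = 2.22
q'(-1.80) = -2.86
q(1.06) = 0.23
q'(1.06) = 1.12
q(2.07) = 1.94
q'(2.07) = 2.25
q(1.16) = 0.35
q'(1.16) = 1.24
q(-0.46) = -0.10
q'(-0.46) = -0.74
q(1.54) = 0.90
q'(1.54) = 1.67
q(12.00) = 75.44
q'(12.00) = 12.44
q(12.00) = 75.44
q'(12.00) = 12.44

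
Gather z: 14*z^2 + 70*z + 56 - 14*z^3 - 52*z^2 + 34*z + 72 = -14*z^3 - 38*z^2 + 104*z + 128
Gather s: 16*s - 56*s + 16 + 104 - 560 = -40*s - 440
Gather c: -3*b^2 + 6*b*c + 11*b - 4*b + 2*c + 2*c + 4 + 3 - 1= -3*b^2 + 7*b + c*(6*b + 4) + 6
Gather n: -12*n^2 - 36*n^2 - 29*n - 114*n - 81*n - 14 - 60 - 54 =-48*n^2 - 224*n - 128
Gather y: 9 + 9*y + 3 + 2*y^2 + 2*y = 2*y^2 + 11*y + 12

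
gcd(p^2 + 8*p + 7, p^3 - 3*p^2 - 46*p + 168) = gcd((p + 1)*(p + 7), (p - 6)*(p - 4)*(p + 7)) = p + 7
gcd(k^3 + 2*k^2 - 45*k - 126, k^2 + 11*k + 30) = k + 6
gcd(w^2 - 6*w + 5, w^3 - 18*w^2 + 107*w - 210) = w - 5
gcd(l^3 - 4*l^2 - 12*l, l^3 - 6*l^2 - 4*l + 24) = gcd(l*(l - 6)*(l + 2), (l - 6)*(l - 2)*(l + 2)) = l^2 - 4*l - 12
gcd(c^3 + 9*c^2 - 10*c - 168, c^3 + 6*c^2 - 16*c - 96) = c^2 + 2*c - 24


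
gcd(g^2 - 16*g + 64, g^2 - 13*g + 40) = g - 8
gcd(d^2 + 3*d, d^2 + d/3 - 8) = d + 3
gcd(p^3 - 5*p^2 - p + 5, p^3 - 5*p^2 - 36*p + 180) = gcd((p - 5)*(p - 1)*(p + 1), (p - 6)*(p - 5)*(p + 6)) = p - 5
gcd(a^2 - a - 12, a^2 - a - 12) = a^2 - a - 12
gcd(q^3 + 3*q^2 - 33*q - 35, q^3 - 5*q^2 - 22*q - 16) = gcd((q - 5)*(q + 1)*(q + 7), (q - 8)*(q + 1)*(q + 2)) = q + 1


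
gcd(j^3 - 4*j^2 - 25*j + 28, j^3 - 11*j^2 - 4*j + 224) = j^2 - 3*j - 28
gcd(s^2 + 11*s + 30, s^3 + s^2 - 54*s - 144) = s + 6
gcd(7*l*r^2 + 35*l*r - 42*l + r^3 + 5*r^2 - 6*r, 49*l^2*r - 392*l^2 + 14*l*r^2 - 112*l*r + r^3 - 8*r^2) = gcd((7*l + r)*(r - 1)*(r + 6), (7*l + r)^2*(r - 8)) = 7*l + r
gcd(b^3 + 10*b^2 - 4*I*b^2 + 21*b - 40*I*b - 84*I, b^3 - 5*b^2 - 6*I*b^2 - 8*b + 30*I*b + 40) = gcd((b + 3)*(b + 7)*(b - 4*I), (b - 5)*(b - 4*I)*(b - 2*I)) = b - 4*I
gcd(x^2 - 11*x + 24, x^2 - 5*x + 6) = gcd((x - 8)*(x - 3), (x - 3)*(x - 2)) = x - 3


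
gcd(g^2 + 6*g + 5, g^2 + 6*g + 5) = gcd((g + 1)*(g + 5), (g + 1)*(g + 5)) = g^2 + 6*g + 5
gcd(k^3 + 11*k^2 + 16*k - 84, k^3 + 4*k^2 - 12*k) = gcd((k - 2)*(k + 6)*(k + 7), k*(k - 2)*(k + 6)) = k^2 + 4*k - 12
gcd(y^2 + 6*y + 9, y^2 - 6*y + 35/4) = 1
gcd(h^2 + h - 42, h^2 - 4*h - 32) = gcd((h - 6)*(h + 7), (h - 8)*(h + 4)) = 1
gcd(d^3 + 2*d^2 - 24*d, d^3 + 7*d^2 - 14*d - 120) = d^2 + 2*d - 24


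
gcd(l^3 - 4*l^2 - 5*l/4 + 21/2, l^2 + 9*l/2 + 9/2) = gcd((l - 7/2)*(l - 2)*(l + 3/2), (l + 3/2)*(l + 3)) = l + 3/2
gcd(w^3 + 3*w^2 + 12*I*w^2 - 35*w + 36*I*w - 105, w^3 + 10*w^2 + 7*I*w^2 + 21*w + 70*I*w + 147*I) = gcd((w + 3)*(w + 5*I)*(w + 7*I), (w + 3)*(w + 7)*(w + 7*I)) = w^2 + w*(3 + 7*I) + 21*I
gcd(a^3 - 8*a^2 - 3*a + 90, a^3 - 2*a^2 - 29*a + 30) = a - 6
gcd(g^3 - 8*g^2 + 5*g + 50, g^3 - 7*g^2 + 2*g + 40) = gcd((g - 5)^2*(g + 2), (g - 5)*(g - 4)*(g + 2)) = g^2 - 3*g - 10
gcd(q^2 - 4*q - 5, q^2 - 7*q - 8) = q + 1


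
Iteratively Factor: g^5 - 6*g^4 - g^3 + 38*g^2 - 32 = (g - 4)*(g^4 - 2*g^3 - 9*g^2 + 2*g + 8) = (g - 4)^2*(g^3 + 2*g^2 - g - 2) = (g - 4)^2*(g - 1)*(g^2 + 3*g + 2) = (g - 4)^2*(g - 1)*(g + 2)*(g + 1)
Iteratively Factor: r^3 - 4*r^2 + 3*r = (r - 1)*(r^2 - 3*r) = r*(r - 1)*(r - 3)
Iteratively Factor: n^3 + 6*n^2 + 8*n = (n + 2)*(n^2 + 4*n) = n*(n + 2)*(n + 4)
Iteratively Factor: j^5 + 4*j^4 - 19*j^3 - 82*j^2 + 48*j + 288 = (j + 3)*(j^4 + j^3 - 22*j^2 - 16*j + 96) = (j + 3)*(j + 4)*(j^3 - 3*j^2 - 10*j + 24) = (j - 4)*(j + 3)*(j + 4)*(j^2 + j - 6) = (j - 4)*(j - 2)*(j + 3)*(j + 4)*(j + 3)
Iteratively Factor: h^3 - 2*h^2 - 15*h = (h)*(h^2 - 2*h - 15) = h*(h + 3)*(h - 5)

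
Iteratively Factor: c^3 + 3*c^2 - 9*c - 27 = (c - 3)*(c^2 + 6*c + 9) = (c - 3)*(c + 3)*(c + 3)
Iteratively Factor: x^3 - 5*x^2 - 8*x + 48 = (x + 3)*(x^2 - 8*x + 16) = (x - 4)*(x + 3)*(x - 4)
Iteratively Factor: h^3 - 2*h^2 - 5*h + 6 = (h + 2)*(h^2 - 4*h + 3) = (h - 3)*(h + 2)*(h - 1)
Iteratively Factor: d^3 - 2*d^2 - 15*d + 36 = (d - 3)*(d^2 + d - 12) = (d - 3)*(d + 4)*(d - 3)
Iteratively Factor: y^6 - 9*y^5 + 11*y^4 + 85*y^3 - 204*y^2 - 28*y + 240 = (y - 4)*(y^5 - 5*y^4 - 9*y^3 + 49*y^2 - 8*y - 60) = (y - 4)*(y + 3)*(y^4 - 8*y^3 + 15*y^2 + 4*y - 20) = (y - 5)*(y - 4)*(y + 3)*(y^3 - 3*y^2 + 4) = (y - 5)*(y - 4)*(y - 2)*(y + 3)*(y^2 - y - 2) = (y - 5)*(y - 4)*(y - 2)^2*(y + 3)*(y + 1)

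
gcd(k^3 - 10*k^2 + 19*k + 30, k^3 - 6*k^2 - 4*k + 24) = k - 6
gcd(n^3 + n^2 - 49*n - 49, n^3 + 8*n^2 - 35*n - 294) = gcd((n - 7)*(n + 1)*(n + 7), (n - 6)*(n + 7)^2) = n + 7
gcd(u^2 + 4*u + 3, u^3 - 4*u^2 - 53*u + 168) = 1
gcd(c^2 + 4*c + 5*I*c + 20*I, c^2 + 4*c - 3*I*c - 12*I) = c + 4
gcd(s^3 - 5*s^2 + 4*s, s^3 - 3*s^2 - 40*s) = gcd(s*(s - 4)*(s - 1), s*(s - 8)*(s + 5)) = s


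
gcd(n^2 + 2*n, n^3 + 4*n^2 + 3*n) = n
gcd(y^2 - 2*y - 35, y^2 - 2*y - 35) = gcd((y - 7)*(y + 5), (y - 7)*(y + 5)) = y^2 - 2*y - 35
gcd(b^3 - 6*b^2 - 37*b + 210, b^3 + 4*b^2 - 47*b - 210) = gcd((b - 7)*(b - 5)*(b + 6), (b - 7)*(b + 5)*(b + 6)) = b^2 - b - 42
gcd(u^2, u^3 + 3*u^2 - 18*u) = u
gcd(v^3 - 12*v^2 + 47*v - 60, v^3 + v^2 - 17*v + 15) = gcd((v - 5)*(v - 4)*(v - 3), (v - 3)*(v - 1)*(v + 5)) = v - 3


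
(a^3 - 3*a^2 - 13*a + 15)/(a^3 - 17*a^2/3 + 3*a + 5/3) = 3*(a + 3)/(3*a + 1)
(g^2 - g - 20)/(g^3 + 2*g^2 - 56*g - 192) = (g - 5)/(g^2 - 2*g - 48)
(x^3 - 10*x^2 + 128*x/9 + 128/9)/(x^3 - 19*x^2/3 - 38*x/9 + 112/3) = (3*x^2 - 22*x - 16)/(3*x^2 - 11*x - 42)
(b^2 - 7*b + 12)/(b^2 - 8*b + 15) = (b - 4)/(b - 5)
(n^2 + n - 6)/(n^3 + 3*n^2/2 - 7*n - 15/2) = 2*(n - 2)/(2*n^2 - 3*n - 5)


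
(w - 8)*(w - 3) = w^2 - 11*w + 24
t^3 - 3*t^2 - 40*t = t*(t - 8)*(t + 5)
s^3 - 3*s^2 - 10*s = s*(s - 5)*(s + 2)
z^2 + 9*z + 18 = (z + 3)*(z + 6)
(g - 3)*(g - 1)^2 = g^3 - 5*g^2 + 7*g - 3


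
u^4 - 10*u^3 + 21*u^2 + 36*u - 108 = (u - 6)*(u - 3)^2*(u + 2)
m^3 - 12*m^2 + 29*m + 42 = (m - 7)*(m - 6)*(m + 1)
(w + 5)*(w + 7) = w^2 + 12*w + 35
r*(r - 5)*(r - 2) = r^3 - 7*r^2 + 10*r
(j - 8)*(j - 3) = j^2 - 11*j + 24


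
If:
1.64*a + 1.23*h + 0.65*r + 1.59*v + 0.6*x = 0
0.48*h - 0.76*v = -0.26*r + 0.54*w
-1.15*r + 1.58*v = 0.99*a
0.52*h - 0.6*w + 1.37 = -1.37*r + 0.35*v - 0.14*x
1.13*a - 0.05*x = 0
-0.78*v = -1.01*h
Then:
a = 0.22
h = -0.73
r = -1.49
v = -0.95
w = -0.04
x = 5.02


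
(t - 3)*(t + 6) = t^2 + 3*t - 18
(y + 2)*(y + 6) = y^2 + 8*y + 12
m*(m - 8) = m^2 - 8*m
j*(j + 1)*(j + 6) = j^3 + 7*j^2 + 6*j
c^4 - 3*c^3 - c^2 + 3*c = c*(c - 3)*(c - 1)*(c + 1)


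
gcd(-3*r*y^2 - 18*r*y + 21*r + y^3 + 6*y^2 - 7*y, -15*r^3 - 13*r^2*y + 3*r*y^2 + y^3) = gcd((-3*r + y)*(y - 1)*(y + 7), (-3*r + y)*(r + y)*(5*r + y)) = -3*r + y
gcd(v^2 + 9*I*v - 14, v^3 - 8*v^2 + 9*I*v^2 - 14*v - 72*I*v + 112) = v^2 + 9*I*v - 14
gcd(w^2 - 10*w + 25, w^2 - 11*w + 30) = w - 5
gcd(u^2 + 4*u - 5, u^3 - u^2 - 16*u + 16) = u - 1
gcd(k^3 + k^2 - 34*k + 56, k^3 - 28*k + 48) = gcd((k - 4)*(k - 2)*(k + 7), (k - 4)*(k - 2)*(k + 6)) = k^2 - 6*k + 8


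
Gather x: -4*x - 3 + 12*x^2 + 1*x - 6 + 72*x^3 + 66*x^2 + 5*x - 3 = 72*x^3 + 78*x^2 + 2*x - 12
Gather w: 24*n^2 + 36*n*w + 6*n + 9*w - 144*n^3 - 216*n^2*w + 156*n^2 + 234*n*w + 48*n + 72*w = -144*n^3 + 180*n^2 + 54*n + w*(-216*n^2 + 270*n + 81)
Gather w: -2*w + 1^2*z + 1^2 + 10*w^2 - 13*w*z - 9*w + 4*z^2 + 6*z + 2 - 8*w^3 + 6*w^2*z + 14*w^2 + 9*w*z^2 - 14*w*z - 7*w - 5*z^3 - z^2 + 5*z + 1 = -8*w^3 + w^2*(6*z + 24) + w*(9*z^2 - 27*z - 18) - 5*z^3 + 3*z^2 + 12*z + 4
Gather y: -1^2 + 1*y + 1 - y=0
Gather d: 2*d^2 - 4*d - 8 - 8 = 2*d^2 - 4*d - 16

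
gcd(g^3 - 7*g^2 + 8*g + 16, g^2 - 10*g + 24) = g - 4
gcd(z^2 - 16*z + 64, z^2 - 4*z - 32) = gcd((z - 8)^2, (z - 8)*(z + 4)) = z - 8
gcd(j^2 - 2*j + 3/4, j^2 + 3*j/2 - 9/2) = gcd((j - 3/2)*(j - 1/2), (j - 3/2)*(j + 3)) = j - 3/2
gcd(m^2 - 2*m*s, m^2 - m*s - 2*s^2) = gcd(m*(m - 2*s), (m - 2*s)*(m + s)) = -m + 2*s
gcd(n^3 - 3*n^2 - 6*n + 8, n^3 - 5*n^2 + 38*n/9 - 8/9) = n - 4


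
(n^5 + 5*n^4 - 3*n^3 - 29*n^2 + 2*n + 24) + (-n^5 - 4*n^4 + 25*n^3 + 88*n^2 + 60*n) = n^4 + 22*n^3 + 59*n^2 + 62*n + 24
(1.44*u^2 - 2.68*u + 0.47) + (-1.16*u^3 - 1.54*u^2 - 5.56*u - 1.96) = -1.16*u^3 - 0.1*u^2 - 8.24*u - 1.49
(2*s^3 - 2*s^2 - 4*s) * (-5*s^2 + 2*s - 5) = -10*s^5 + 14*s^4 + 6*s^3 + 2*s^2 + 20*s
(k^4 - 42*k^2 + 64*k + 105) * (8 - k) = -k^5 + 8*k^4 + 42*k^3 - 400*k^2 + 407*k + 840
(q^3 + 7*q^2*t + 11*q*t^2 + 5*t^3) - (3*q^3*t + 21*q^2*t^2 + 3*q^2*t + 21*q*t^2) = -3*q^3*t + q^3 - 21*q^2*t^2 + 4*q^2*t - 10*q*t^2 + 5*t^3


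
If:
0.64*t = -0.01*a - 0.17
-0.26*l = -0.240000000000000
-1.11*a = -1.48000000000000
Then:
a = 1.33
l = 0.92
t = -0.29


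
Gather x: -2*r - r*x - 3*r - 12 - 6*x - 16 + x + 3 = -5*r + x*(-r - 5) - 25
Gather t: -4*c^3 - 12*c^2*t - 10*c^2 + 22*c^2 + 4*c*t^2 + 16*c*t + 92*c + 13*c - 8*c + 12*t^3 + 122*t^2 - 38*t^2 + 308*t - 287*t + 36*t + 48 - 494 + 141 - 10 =-4*c^3 + 12*c^2 + 97*c + 12*t^3 + t^2*(4*c + 84) + t*(-12*c^2 + 16*c + 57) - 315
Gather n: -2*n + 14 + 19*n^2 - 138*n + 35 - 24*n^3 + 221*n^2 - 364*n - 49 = -24*n^3 + 240*n^2 - 504*n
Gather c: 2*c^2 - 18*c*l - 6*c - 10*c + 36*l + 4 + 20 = 2*c^2 + c*(-18*l - 16) + 36*l + 24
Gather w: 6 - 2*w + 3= 9 - 2*w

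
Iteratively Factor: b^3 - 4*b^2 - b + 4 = (b + 1)*(b^2 - 5*b + 4) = (b - 1)*(b + 1)*(b - 4)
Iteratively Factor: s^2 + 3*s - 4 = (s - 1)*(s + 4)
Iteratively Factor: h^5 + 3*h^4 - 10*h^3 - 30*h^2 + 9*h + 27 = (h - 3)*(h^4 + 6*h^3 + 8*h^2 - 6*h - 9) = (h - 3)*(h - 1)*(h^3 + 7*h^2 + 15*h + 9) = (h - 3)*(h - 1)*(h + 3)*(h^2 + 4*h + 3) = (h - 3)*(h - 1)*(h + 1)*(h + 3)*(h + 3)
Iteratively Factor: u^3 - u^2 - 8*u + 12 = (u - 2)*(u^2 + u - 6) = (u - 2)^2*(u + 3)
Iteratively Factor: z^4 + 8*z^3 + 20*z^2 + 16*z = (z + 4)*(z^3 + 4*z^2 + 4*z) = (z + 2)*(z + 4)*(z^2 + 2*z) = z*(z + 2)*(z + 4)*(z + 2)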